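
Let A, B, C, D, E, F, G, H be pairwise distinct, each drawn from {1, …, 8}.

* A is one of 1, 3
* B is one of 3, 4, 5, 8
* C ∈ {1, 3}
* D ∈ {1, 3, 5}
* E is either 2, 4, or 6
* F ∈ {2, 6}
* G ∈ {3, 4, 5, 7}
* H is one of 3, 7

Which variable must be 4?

G

Among the 8 variables, 8 fits only B (and all 8 values in {1, 2, 3, 4, 5, 6, 7, 8} must be used), so B = 8.
A and C between them cover only {1, 3} — a naked pair. Remove those values from D, G, H.
D must be 5 (only option left). Eliminate 5 elsewhere: G.
H has just one choice, so H = 7. Eliminate 7 elsewhere: G.
So 4 goes to G.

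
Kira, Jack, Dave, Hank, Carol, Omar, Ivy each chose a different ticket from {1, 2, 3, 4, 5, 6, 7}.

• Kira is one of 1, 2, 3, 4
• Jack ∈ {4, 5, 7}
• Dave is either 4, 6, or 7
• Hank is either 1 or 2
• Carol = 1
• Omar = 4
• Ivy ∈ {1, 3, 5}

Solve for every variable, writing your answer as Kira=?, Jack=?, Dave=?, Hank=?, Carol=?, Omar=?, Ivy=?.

Carol has just one choice, so Carol = 1. Eliminate 1 elsewhere: Kira, Hank, Ivy.
Omar's domain is down to {4}, so Omar = 4. Strike 4 from Kira, Jack, Dave.
Hank has just one choice, so Hank = 2. Remove 2 from Kira.
Kira has just one choice, so Kira = 3. Remove 3 from Ivy.
That leaves Ivy = 5. So Jack can't be 5.
That leaves Jack = 7. Eliminate 7 elsewhere: Dave.
Dave's domain is down to {6}, so Dave = 6.

Kira=3, Jack=7, Dave=6, Hank=2, Carol=1, Omar=4, Ivy=5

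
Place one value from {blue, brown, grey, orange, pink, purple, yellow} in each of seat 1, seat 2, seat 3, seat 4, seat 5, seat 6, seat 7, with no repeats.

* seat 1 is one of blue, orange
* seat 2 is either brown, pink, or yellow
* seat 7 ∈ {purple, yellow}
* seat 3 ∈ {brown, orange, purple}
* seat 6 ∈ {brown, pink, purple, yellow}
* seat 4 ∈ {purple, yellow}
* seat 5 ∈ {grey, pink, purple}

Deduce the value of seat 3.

The 7 variables together cover exactly {blue, brown, grey, orange, pink, purple, yellow} — 7 values for 7 variables — and blue appears only in seat 1's list, so seat 1 = blue.
Among the 6 still-open variables, grey fits only seat 5 (and all 6 values in {brown, grey, orange, pink, purple, yellow} must be used), so seat 5 = grey.
Among the 5 still-open variables, orange fits only seat 3 (and all 5 values in {brown, orange, pink, purple, yellow} must be used), so seat 3 = orange.

orange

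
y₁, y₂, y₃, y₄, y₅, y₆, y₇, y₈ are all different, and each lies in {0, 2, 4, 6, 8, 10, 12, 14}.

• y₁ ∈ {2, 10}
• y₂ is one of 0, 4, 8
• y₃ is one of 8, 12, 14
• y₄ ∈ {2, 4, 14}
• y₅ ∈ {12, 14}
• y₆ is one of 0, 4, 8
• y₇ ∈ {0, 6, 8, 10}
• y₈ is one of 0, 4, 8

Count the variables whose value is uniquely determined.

Among the 8 variables, 6 fits only y₇ (and all 8 values in {0, 2, 4, 6, 8, 10, 12, 14} must be used), so y₇ = 6.
Among the 7 still-open variables, 10 fits only y₁ (and all 7 values in {0, 2, 4, 8, 10, 12, 14} must be used), so y₁ = 10.
Among the 6 still-open variables, 2 fits only y₄ (and all 6 values in {0, 2, 4, 8, 12, 14} must be used), so y₄ = 2.
y₂, y₆, y₈ between them cover only {0, 4, 8} — a naked triple. Remove those values from y₃.
Determined: y₁=10, y₄=2, y₇=6. The other variables each still have more than one consistent value. That makes 3.

3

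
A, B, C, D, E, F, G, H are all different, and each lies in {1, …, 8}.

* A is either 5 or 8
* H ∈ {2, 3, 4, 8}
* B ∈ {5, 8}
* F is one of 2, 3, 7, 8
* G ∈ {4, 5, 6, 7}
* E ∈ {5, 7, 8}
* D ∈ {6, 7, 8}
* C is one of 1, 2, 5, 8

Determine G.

Among the 8 variables, 1 fits only C (and all 8 values in {1, 2, 3, 4, 5, 6, 7, 8} must be used), so C = 1.
A and B between them cover only {5, 8} — a naked pair. Remove those values from D, E, F, G, H.
E's domain is down to {7}, so E = 7. Remove 7 from D, F, G.
D must be 6 (only option left). Strike 6 from G.
So G = 4.

4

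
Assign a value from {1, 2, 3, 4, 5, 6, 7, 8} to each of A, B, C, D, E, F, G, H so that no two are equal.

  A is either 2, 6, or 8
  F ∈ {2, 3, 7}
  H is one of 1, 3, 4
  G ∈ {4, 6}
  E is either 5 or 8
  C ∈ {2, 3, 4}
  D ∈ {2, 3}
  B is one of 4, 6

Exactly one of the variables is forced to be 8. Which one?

The 8 variables draw from only 8 values {1, 2, 3, 4, 5, 6, 7, 8}, so each is used; only H can be 1, hence H = 1.
Among the 7 still-open variables, 5 fits only E (and all 7 values in {2, 3, 4, 5, 6, 7, 8} must be used), so E = 5.
The 6 still-open variables draw from only 6 values {2, 3, 4, 6, 7, 8}, so each is used; only F can be 7, hence F = 7.
Among the 5 still-open variables, 8 fits only A (and all 5 values in {2, 3, 4, 6, 8} must be used), so A = 8.

A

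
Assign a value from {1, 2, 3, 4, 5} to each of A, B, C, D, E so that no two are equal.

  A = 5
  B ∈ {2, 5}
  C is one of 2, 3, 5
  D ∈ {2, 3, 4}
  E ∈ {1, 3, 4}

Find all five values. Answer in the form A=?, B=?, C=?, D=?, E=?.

A's domain is down to {5}, so A = 5. So B, C can't be 5.
B must be 2 (only option left). Strike 2 from C, D.
C's domain is down to {3}, so C = 3. Eliminate 3 elsewhere: D, E.
D's domain is down to {4}, so D = 4. So E can't be 4.
E must be 1 (only option left).

A=5, B=2, C=3, D=4, E=1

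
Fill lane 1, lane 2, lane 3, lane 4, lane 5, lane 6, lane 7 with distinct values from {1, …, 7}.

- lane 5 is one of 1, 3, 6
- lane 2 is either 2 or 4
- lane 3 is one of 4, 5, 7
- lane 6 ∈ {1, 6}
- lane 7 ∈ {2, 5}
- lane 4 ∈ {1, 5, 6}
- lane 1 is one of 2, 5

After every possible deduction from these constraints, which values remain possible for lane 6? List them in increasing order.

1, 6

The 7 variables together cover exactly {1, 2, 3, 4, 5, 6, 7} — 7 values for 7 variables — and 3 appears only in lane 5's list, so lane 5 = 3.
Among the 6 still-open variables, 7 fits only lane 3 (and all 6 values in {1, 2, 4, 5, 6, 7} must be used), so lane 3 = 7.
Among the 5 still-open variables, 4 fits only lane 2 (and all 5 values in {1, 2, 4, 5, 6} must be used), so lane 2 = 4.
lane 1 and lane 7 share exactly the 2 values {2, 5}; by pigeonhole those values go to them, so strike 2, 5 from lane 4.
No further eliminations apply; lane 6 can still be any of 1, 6.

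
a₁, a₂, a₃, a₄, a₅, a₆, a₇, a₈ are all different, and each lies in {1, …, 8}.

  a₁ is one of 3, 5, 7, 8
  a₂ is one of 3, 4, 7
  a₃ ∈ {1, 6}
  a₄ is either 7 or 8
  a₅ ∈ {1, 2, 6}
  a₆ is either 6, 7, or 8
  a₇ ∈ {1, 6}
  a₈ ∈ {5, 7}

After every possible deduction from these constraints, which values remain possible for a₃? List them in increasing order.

The 8 variables together cover exactly {1, 2, 3, 4, 5, 6, 7, 8} — 8 values for 8 variables — and 2 appears only in a₅'s list, so a₅ = 2.
The 7 still-open variables together cover exactly {1, 3, 4, 5, 6, 7, 8} — 7 values for 7 variables — and 4 appears only in a₂'s list, so a₂ = 4.
The 6 still-open variables draw from only 6 values {1, 3, 5, 6, 7, 8}, so each is used; only a₁ can be 3, hence a₁ = 3.
The 5 still-open variables draw from only 5 values {1, 5, 6, 7, 8}, so each is used; only a₈ can be 5, hence a₈ = 5.
a₃ and a₇ between them cover only {1, 6} — a naked pair. Remove those values from a₆.
No further eliminations apply; a₃ can still be any of 1, 6.

1, 6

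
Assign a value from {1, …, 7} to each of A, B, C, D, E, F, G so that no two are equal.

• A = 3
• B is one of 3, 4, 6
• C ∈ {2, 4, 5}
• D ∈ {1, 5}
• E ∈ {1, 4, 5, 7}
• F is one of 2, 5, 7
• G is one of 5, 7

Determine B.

6

A must be 3 (only option left). So B can't be 3.
The 6 still-open variables together cover exactly {1, 2, 4, 5, 6, 7} — 6 values for 6 variables — and 6 appears only in B's list, so B = 6.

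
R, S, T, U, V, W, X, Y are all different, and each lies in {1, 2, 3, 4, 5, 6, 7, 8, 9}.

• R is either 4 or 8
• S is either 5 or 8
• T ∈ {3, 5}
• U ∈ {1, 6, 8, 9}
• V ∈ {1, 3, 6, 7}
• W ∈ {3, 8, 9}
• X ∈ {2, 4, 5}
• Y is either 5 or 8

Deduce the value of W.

S and Y between them cover only {5, 8} — a naked pair. Remove those values from R, T, U, W, X.
R's domain is down to {4}, so R = 4. So X can't be 4.
That leaves T = 3. Strike 3 from V, W.
So W = 9.

9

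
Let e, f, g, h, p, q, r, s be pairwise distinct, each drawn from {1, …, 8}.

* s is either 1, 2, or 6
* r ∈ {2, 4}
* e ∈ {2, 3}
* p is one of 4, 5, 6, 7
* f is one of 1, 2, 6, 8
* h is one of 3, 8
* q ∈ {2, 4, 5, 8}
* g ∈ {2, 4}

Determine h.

8

Among the 8 variables, 7 fits only p (and all 8 values in {1, 2, 3, 4, 5, 6, 7, 8} must be used), so p = 7.
Among the 7 still-open variables, 5 fits only q (and all 7 values in {1, 2, 3, 4, 5, 6, 8} must be used), so q = 5.
The 2 variables g and r are confined to {2, 4}, which locks those values in; drop them from e, f, s.
That leaves e = 3. So h can't be 3.
So h = 8.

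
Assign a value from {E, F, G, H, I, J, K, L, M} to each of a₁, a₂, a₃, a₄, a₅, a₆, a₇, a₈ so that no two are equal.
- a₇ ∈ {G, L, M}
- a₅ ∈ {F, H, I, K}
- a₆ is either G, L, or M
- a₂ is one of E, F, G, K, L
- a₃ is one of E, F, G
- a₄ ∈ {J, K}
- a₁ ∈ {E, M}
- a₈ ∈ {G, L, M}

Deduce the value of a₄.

a₆, a₇, a₈ share exactly the 3 values {G, L, M}; by pigeonhole those values go to them, so strike G, L, M from a₁, a₂, a₃.
a₁'s domain is down to {E}, so a₁ = E. Strike E from a₂, a₃.
a₃ must be F (only option left). So a₂, a₅ can't be F.
a₂'s domain is down to {K}, so a₂ = K. Strike K from a₄, a₅.
So a₄ = J.

J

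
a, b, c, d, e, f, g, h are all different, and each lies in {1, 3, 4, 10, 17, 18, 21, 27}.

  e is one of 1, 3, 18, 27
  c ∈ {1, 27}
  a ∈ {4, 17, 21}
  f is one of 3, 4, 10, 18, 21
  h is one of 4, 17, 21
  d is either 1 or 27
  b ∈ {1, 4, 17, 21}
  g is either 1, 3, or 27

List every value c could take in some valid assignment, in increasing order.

Among the 8 variables, 10 fits only f (and all 8 values in {1, 3, 4, 10, 17, 18, 21, 27} must be used), so f = 10.
Among the 7 still-open variables, 18 fits only e (and all 7 values in {1, 3, 4, 17, 18, 21, 27} must be used), so e = 18.
Among the 6 still-open variables, 3 fits only g (and all 6 values in {1, 3, 4, 17, 21, 27} must be used), so g = 3.
c and d between them cover only {1, 27} — a naked pair. Remove those values from b.
No further eliminations apply; c can still be any of 1, 27.

1, 27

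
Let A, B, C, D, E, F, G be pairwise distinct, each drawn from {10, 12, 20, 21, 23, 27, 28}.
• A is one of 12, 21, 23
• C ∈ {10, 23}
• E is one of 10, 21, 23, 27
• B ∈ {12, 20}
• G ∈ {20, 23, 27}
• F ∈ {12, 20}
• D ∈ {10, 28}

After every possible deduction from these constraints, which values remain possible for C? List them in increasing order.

10, 23

The 7 variables together cover exactly {10, 12, 20, 21, 23, 27, 28} — 7 values for 7 variables — and 28 appears only in D's list, so D = 28.
B and F share exactly the 2 values {12, 20}; by pigeonhole those values go to them, so strike 12, 20 from A, G.
No further eliminations apply; C can still be any of 10, 23.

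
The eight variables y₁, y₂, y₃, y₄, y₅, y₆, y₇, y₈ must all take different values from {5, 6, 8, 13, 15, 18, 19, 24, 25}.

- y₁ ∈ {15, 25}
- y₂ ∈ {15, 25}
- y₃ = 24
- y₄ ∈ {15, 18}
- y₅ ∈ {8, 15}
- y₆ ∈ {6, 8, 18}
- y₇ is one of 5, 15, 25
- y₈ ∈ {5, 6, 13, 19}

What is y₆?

6

y₃ must be 24 (only option left).
y₁ and y₂ between them cover only {15, 25} — a naked pair. Remove those values from y₄, y₅, y₇.
That leaves y₄ = 18. So y₆ can't be 18.
y₅ has just one choice, so y₅ = 8. So y₆ can't be 8.
So y₆ = 6.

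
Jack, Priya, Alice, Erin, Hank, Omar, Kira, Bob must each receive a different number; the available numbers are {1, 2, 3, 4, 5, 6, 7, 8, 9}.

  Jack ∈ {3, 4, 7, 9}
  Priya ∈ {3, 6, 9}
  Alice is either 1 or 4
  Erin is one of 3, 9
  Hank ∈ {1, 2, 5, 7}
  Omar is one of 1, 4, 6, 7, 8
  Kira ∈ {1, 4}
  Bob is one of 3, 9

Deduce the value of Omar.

Alice and Kira share exactly the 2 values {1, 4}; by pigeonhole those values go to them, so strike 1, 4 from Jack, Hank, Omar.
The 2 variables Erin and Bob are confined to {3, 9}, which locks those values in; drop them from Jack, Priya.
That leaves Jack = 7. Remove 7 from Hank, Omar.
Priya must be 6 (only option left). So Omar can't be 6.
So Omar = 8.

8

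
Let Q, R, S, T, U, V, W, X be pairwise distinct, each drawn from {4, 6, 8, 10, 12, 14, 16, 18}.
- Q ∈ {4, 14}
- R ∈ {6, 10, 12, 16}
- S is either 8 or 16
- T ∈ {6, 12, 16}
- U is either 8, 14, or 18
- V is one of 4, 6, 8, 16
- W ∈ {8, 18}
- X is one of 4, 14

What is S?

16

The 8 variables draw from only 8 values {4, 6, 8, 10, 12, 14, 16, 18}, so each is used; only R can be 10, hence R = 10.
The 7 still-open variables together cover exactly {4, 6, 8, 12, 14, 16, 18} — 7 values for 7 variables — and 12 appears only in T's list, so T = 12.
The 6 still-open variables draw from only 6 values {4, 6, 8, 14, 16, 18}, so each is used; only V can be 6, hence V = 6.
The 5 still-open variables together cover exactly {4, 8, 14, 16, 18} — 5 values for 5 variables — and 16 appears only in S's list, so S = 16.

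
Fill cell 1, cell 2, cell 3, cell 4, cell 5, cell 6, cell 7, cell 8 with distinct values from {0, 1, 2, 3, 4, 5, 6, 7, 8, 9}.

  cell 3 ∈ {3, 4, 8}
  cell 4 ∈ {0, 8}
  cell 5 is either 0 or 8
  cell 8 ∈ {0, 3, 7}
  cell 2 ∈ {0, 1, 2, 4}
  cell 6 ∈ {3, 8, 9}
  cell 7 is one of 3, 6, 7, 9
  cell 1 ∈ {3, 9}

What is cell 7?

The 2 variables cell 4 and cell 5 are confined to {0, 8}, which locks those values in; drop them from cell 2, cell 3, cell 6, cell 8.
cell 1 and cell 6 share exactly the 2 values {3, 9}; by pigeonhole those values go to them, so strike 3, 9 from cell 3, cell 7, cell 8.
cell 3's domain is down to {4}, so cell 3 = 4. Remove 4 from cell 2.
cell 8's domain is down to {7}, so cell 8 = 7. So cell 7 can't be 7.
So cell 7 = 6.

6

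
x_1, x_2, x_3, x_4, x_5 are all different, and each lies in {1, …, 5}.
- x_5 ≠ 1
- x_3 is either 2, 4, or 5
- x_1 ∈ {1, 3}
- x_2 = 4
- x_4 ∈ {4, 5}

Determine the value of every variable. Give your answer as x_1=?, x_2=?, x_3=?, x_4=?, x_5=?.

x_1=1, x_2=4, x_3=2, x_4=5, x_5=3

x_2 has just one choice, so x_2 = 4. Remove 4 from x_3, x_4, x_5.
x_4 must be 5 (only option left). So x_3, x_5 can't be 5.
x_3 must be 2 (only option left). Strike 2 from x_5.
x_5's domain is down to {3}, so x_5 = 3. Strike 3 from x_1.
x_1 must be 1 (only option left).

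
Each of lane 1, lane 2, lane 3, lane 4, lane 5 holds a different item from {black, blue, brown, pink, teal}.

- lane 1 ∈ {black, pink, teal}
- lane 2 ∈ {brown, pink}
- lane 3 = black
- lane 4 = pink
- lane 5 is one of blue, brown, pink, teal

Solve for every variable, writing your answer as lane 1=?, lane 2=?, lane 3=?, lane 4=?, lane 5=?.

lane 3's domain is down to {black}, so lane 3 = black. Strike black from lane 1.
lane 4's domain is down to {pink}, so lane 4 = pink. Remove pink from lane 1, lane 2, lane 5.
That leaves lane 1 = teal. Strike teal from lane 5.
That leaves lane 2 = brown. Remove brown from lane 5.
That leaves lane 5 = blue.

lane 1=teal, lane 2=brown, lane 3=black, lane 4=pink, lane 5=blue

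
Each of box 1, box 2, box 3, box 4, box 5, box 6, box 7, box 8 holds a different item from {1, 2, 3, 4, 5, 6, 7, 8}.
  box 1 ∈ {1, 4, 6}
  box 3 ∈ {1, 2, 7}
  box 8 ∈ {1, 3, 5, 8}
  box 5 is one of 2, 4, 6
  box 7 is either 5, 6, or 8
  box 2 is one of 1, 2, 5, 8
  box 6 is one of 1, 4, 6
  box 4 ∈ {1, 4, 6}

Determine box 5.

Among the 8 variables, 3 fits only box 8 (and all 8 values in {1, 2, 3, 4, 5, 6, 7, 8} must be used), so box 8 = 3.
The 7 still-open variables draw from only 7 values {1, 2, 4, 5, 6, 7, 8}, so each is used; only box 3 can be 7, hence box 3 = 7.
The 3 variables box 1, box 4, box 6 are confined to {1, 4, 6}, which locks those values in; drop them from box 2, box 5, box 7.
So box 5 = 2.

2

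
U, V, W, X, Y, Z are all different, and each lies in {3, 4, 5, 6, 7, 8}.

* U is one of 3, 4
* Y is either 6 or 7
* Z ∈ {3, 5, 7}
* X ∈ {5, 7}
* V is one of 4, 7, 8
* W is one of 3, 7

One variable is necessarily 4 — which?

U

The 6 variables together cover exactly {3, 4, 5, 6, 7, 8} — 6 values for 6 variables — and 6 appears only in Y's list, so Y = 6.
The 5 still-open variables draw from only 5 values {3, 4, 5, 7, 8}, so each is used; only V can be 8, hence V = 8.
Among the 4 still-open variables, 4 fits only U (and all 4 values in {3, 4, 5, 7} must be used), so U = 4.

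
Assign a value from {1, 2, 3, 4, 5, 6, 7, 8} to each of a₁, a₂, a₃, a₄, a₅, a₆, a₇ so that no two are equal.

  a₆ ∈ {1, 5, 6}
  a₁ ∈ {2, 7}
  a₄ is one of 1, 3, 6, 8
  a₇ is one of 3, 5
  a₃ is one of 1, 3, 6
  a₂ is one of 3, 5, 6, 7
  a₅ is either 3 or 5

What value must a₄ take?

8

The 7 variables together cover exactly {1, 2, 3, 5, 6, 7, 8} — 7 values for 7 variables — and 2 appears only in a₁'s list, so a₁ = 2.
The 6 still-open variables draw from only 6 values {1, 3, 5, 6, 7, 8}, so each is used; only a₂ can be 7, hence a₂ = 7.
The 5 still-open variables draw from only 5 values {1, 3, 5, 6, 8}, so each is used; only a₄ can be 8, hence a₄ = 8.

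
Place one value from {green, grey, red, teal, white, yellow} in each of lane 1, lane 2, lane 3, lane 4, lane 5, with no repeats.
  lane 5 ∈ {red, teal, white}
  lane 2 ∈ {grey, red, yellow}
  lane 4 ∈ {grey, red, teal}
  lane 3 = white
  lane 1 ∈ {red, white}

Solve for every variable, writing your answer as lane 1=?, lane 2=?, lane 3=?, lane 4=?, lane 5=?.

lane 3 must be white (only option left). Strike white from lane 1, lane 5.
That leaves lane 1 = red. Remove red from lane 2, lane 4, lane 5.
That leaves lane 5 = teal. Eliminate teal elsewhere: lane 4.
That leaves lane 4 = grey. So lane 2 can't be grey.
lane 2 has just one choice, so lane 2 = yellow.

lane 1=red, lane 2=yellow, lane 3=white, lane 4=grey, lane 5=teal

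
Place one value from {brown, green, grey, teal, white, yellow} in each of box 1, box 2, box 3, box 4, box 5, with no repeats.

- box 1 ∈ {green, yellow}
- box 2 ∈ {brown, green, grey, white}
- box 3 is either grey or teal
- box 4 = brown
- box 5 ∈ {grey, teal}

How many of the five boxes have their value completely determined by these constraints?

1

box 4 has just one choice, so box 4 = brown. So box 2 can't be brown.
box 3 and box 5 share exactly the 2 values {grey, teal}; by pigeonhole those values go to them, so strike grey, teal from box 2.
Determined: box 4=brown. The other boxes each still have more than one consistent value. That makes 1.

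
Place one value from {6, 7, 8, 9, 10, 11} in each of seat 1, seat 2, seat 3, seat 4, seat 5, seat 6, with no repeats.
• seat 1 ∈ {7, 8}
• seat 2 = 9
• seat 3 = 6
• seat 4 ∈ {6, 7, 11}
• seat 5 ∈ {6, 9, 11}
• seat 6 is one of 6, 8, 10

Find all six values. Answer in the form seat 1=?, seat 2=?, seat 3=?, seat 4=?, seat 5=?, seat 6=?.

seat 2 must be 9 (only option left). Eliminate 9 elsewhere: seat 5.
seat 3 must be 6 (only option left). Eliminate 6 elsewhere: seat 4, seat 5, seat 6.
seat 5's domain is down to {11}, so seat 5 = 11. So seat 4 can't be 11.
seat 4's domain is down to {7}, so seat 4 = 7. Remove 7 from seat 1.
seat 1's domain is down to {8}, so seat 1 = 8. Remove 8 from seat 6.
seat 6 has just one choice, so seat 6 = 10.

seat 1=8, seat 2=9, seat 3=6, seat 4=7, seat 5=11, seat 6=10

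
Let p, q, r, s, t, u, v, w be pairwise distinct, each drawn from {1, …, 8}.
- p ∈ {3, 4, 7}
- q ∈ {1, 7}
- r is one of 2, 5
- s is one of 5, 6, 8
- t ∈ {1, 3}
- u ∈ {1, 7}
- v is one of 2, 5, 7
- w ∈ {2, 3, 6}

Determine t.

3

The 8 variables together cover exactly {1, 2, 3, 4, 5, 6, 7, 8} — 8 values for 8 variables — and 4 appears only in p's list, so p = 4.
Among the 7 still-open variables, 8 fits only s (and all 7 values in {1, 2, 3, 5, 6, 7, 8} must be used), so s = 8.
The 6 still-open variables draw from only 6 values {1, 2, 3, 5, 6, 7}, so each is used; only w can be 6, hence w = 6.
The 5 still-open variables together cover exactly {1, 2, 3, 5, 7} — 5 values for 5 variables — and 3 appears only in t's list, so t = 3.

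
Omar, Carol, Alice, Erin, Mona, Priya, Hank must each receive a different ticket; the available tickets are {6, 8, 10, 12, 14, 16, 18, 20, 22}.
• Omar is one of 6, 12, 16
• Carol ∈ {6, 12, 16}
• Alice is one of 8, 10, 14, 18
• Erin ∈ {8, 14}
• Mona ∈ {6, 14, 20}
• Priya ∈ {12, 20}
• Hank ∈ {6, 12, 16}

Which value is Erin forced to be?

Omar, Carol, Hank between them cover only {6, 12, 16} — a naked triple. Remove those values from Mona, Priya.
Priya's domain is down to {20}, so Priya = 20. Remove 20 from Mona.
Mona's domain is down to {14}, so Mona = 14. Eliminate 14 elsewhere: Alice, Erin.
So Erin = 8.

8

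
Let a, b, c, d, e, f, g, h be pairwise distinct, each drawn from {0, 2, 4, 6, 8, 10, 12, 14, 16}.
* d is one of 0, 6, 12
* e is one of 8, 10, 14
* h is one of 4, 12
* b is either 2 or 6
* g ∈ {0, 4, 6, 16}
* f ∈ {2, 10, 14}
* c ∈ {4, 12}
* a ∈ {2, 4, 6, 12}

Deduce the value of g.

16

The 2 variables c and h are confined to {4, 12}, which locks those values in; drop them from a, d, g.
The 2 variables a and b are confined to {2, 6}, which locks those values in; drop them from d, f, g.
d has just one choice, so d = 0. So g can't be 0.
So g = 16.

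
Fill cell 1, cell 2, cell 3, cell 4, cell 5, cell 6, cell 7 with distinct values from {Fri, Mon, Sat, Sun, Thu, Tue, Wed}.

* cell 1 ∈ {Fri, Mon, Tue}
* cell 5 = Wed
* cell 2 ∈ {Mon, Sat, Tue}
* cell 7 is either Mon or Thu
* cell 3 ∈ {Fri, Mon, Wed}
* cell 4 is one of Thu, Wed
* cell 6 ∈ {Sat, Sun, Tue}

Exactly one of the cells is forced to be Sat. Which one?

cell 5 must be Wed (only option left). Remove Wed from cell 3, cell 4.
That leaves cell 4 = Thu. Remove Thu from cell 7.
cell 7 has just one choice, so cell 7 = Mon. Strike Mon from cell 1, cell 2, cell 3.
cell 3's domain is down to {Fri}, so cell 3 = Fri. So cell 1 can't be Fri.
cell 1's domain is down to {Tue}, so cell 1 = Tue. So cell 2, cell 6 can't be Tue.
So Sat goes to cell 2.

cell 2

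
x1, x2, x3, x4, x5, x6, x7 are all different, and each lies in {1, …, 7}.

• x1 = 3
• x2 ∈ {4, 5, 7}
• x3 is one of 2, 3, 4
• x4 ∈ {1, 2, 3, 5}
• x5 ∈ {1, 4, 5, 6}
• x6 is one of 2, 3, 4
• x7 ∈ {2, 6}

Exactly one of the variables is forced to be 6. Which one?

x1 has just one choice, so x1 = 3. Eliminate 3 elsewhere: x3, x4, x6.
The 6 still-open variables draw from only 6 values {1, 2, 4, 5, 6, 7}, so each is used; only x2 can be 7, hence x2 = 7.
The 2 variables x3 and x6 are confined to {2, 4}, which locks those values in; drop them from x4, x5, x7.
So 6 goes to x7.

x7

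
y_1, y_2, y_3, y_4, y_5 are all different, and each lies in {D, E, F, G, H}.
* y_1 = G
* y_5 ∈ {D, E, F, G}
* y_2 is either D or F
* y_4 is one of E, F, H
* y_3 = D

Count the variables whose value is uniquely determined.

5

y_1 has just one choice, so y_1 = G. So y_5 can't be G.
y_3 must be D (only option left). Eliminate D elsewhere: y_2, y_5.
That leaves y_2 = F. Remove F from y_4, y_5.
y_5 must be E (only option left). Eliminate E elsewhere: y_4.
That leaves y_4 = H.
Every variable is fixed: y_1=G, y_2=F, y_3=D, y_4=H, y_5=E. That makes 5.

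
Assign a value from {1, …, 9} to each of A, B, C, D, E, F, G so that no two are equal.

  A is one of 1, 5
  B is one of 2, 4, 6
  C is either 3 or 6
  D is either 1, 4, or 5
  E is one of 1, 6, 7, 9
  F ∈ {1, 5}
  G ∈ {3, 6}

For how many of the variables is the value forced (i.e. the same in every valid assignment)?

A and F between them cover only {1, 5} — a naked pair. Remove those values from D, E.
That leaves D = 4. Eliminate 4 elsewhere: B.
The 2 variables C and G are confined to {3, 6}, which locks those values in; drop them from B, E.
B's domain is down to {2}, so B = 2.
Determined: B=2, D=4. The other variables each still have more than one consistent value. That makes 2.

2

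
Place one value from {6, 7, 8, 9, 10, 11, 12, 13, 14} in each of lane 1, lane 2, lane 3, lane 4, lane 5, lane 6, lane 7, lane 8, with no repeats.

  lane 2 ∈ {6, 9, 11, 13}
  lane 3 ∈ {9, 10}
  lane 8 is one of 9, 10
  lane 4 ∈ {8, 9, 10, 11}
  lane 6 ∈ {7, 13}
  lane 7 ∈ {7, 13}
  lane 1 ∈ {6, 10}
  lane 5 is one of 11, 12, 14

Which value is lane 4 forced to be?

The 2 variables lane 3 and lane 8 are confined to {9, 10}, which locks those values in; drop them from lane 1, lane 2, lane 4.
lane 1 must be 6 (only option left). So lane 2 can't be 6.
lane 6 and lane 7 share exactly the 2 values {7, 13}; by pigeonhole those values go to them, so strike 7, 13 from lane 2.
lane 2 has just one choice, so lane 2 = 11. Remove 11 from lane 4, lane 5.
So lane 4 = 8.

8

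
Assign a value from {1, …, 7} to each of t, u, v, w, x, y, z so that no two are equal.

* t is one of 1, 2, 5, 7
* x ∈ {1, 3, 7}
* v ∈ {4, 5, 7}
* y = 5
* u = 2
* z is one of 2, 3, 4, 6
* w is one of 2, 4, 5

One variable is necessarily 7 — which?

v

u's domain is down to {2}, so u = 2. So t, w, z can't be 2.
y has just one choice, so y = 5. So t, v, w can't be 5.
w has just one choice, so w = 4. Strike 4 from v, z.
So 7 goes to v.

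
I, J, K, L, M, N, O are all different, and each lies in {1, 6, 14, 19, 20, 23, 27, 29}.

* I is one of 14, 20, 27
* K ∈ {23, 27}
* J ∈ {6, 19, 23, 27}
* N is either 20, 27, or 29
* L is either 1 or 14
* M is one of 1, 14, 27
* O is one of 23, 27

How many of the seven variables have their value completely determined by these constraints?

2

The 2 variables K and O are confined to {23, 27}, which locks those values in; drop them from I, J, M, N.
L and M share exactly the 2 values {1, 14}; by pigeonhole those values go to them, so strike 1, 14 from I.
That leaves I = 20. Eliminate 20 elsewhere: N.
N has just one choice, so N = 29.
Determined: I=20, N=29. The other variables each still have more than one consistent value. That makes 2.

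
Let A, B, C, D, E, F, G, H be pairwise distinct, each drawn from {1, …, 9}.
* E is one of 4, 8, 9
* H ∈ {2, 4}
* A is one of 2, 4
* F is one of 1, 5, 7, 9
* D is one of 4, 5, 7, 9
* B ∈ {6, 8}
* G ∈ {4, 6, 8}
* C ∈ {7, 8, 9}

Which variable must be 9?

The 8 variables together cover exactly {1, 2, 4, 5, 6, 7, 8, 9} — 8 values for 8 variables — and 1 appears only in F's list, so F = 1.
The 7 still-open variables together cover exactly {2, 4, 5, 6, 7, 8, 9} — 7 values for 7 variables — and 5 appears only in D's list, so D = 5.
Among the 6 still-open variables, 7 fits only C (and all 6 values in {2, 4, 6, 7, 8, 9} must be used), so C = 7.
The 5 still-open variables together cover exactly {2, 4, 6, 8, 9} — 5 values for 5 variables — and 9 appears only in E's list, so E = 9.

E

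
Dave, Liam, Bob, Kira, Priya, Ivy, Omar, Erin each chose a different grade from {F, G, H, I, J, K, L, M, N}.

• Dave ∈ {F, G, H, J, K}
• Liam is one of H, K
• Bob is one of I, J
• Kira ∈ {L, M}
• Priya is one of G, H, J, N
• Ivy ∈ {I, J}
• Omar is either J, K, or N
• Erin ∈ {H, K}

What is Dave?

Liam and Erin between them cover only {H, K} — a naked pair. Remove those values from Dave, Priya, Omar.
Bob and Ivy between them cover only {I, J} — a naked pair. Remove those values from Dave, Priya, Omar.
Omar has just one choice, so Omar = N. Remove N from Priya.
That leaves Priya = G. So Dave can't be G.
So Dave = F.

F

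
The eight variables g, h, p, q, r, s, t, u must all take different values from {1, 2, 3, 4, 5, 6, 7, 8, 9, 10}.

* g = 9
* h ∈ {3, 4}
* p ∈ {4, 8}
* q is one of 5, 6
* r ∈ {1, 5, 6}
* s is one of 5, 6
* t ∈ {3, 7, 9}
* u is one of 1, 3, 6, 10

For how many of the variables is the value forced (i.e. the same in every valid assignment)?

g has just one choice, so g = 9. Eliminate 9 elsewhere: t.
q and s share exactly the 2 values {5, 6}; by pigeonhole those values go to them, so strike 5, 6 from r, u.
r has just one choice, so r = 1. So u can't be 1.
Determined: g=9, r=1. The other variables each still have more than one consistent value. That makes 2.

2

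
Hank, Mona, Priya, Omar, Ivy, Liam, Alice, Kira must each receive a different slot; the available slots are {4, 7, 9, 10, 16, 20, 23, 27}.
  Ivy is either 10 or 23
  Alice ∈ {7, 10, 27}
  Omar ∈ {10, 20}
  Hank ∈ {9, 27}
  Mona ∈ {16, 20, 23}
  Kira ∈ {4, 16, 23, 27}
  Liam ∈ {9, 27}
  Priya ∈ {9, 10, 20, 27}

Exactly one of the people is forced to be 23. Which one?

The 8 variables together cover exactly {4, 7, 9, 10, 16, 20, 23, 27} — 8 values for 8 variables — and 4 appears only in Kira's list, so Kira = 4.
Among the 7 still-open variables, 7 fits only Alice (and all 7 values in {7, 9, 10, 16, 20, 23, 27} must be used), so Alice = 7.
The 6 still-open variables draw from only 6 values {9, 10, 16, 20, 23, 27}, so each is used; only Mona can be 16, hence Mona = 16.
The 5 still-open variables together cover exactly {9, 10, 20, 23, 27} — 5 values for 5 variables — and 23 appears only in Ivy's list, so Ivy = 23.

Ivy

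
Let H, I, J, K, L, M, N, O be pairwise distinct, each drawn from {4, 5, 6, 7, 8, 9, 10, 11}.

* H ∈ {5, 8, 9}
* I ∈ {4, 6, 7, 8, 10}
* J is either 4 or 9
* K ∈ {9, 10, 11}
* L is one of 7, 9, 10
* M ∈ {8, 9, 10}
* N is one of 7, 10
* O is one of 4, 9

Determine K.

The 8 variables draw from only 8 values {4, 5, 6, 7, 8, 9, 10, 11}, so each is used; only H can be 5, hence H = 5.
The 7 still-open variables together cover exactly {4, 6, 7, 8, 9, 10, 11} — 7 values for 7 variables — and 6 appears only in I's list, so I = 6.
The 6 still-open variables together cover exactly {4, 7, 8, 9, 10, 11} — 6 values for 6 variables — and 8 appears only in M's list, so M = 8.
The 5 still-open variables draw from only 5 values {4, 7, 9, 10, 11}, so each is used; only K can be 11, hence K = 11.

11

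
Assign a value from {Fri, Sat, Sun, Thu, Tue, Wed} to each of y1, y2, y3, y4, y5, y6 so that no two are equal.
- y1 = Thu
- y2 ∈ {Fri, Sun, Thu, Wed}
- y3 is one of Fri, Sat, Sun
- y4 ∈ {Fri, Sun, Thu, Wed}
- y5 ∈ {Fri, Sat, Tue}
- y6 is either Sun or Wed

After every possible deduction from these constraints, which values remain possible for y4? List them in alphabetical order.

y1 must be Thu (only option left). So y2, y4 can't be Thu.
The 5 still-open variables draw from only 5 values {Fri, Sat, Sun, Tue, Wed}, so each is used; only y5 can be Tue, hence y5 = Tue.
Among the 4 still-open variables, Sat fits only y3 (and all 4 values in {Fri, Sat, Sun, Wed} must be used), so y3 = Sat.
No further eliminations apply; y4 can still be any of Fri, Sun, Wed.

Fri, Sun, Wed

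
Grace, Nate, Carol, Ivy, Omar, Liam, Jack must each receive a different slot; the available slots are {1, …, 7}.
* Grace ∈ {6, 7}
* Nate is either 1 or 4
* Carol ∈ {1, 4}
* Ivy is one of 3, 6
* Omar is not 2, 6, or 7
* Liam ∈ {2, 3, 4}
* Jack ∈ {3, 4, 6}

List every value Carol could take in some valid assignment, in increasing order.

1, 4

The 7 variables draw from only 7 values {1, 2, 3, 4, 5, 6, 7}, so each is used; only Liam can be 2, hence Liam = 2.
Among the 6 still-open variables, 5 fits only Omar (and all 6 values in {1, 3, 4, 5, 6, 7} must be used), so Omar = 5.
The 5 still-open variables draw from only 5 values {1, 3, 4, 6, 7}, so each is used; only Grace can be 7, hence Grace = 7.
Nate and Carol share exactly the 2 values {1, 4}; by pigeonhole those values go to them, so strike 1, 4 from Jack.
No further eliminations apply; Carol can still be any of 1, 4.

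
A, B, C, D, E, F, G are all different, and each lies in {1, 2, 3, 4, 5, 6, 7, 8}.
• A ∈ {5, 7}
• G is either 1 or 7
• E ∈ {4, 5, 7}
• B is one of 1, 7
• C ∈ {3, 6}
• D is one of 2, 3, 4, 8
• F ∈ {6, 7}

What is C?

3

The 2 variables B and G are confined to {1, 7}, which locks those values in; drop them from A, E, F.
That leaves A = 5. So E can't be 5.
That leaves E = 4. Remove 4 from D.
F must be 6 (only option left). Strike 6 from C.
So C = 3.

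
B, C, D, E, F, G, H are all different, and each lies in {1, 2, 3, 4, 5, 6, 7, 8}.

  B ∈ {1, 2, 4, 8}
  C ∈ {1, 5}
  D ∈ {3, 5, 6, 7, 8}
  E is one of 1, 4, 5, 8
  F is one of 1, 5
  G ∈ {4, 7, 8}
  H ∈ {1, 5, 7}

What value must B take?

2

C and F share exactly the 2 values {1, 5}; by pigeonhole those values go to them, so strike 1, 5 from B, D, E, H.
H has just one choice, so H = 7. Remove 7 from D, G.
E and G share exactly the 2 values {4, 8}; by pigeonhole those values go to them, so strike 4, 8 from B, D.
So B = 2.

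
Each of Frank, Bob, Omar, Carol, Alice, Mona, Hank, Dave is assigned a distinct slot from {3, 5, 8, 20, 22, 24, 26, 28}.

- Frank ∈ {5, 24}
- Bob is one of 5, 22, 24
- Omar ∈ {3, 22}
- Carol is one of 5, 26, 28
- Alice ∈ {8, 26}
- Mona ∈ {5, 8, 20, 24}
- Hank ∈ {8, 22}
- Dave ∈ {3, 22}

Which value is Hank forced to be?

The 8 variables draw from only 8 values {3, 5, 8, 20, 22, 24, 26, 28}, so each is used; only Mona can be 20, hence Mona = 20.
The 7 still-open variables draw from only 7 values {3, 5, 8, 22, 24, 26, 28}, so each is used; only Carol can be 28, hence Carol = 28.
The 6 still-open variables draw from only 6 values {3, 5, 8, 22, 24, 26}, so each is used; only Alice can be 26, hence Alice = 26.
Among the 5 still-open variables, 8 fits only Hank (and all 5 values in {3, 5, 8, 22, 24} must be used), so Hank = 8.

8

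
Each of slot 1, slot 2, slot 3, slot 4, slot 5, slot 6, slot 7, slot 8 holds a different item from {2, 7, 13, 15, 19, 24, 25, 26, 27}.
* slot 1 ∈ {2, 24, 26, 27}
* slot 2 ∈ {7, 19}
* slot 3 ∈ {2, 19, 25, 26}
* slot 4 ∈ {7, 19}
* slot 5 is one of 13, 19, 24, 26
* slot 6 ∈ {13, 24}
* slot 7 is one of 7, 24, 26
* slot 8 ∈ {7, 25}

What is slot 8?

25

The 8 variables together cover exactly {2, 7, 13, 19, 24, 25, 26, 27} — 8 values for 8 variables — and 27 appears only in slot 1's list, so slot 1 = 27.
The 7 still-open variables together cover exactly {2, 7, 13, 19, 24, 25, 26} — 7 values for 7 variables — and 2 appears only in slot 3's list, so slot 3 = 2.
The 6 still-open variables together cover exactly {7, 13, 19, 24, 25, 26} — 6 values for 6 variables — and 25 appears only in slot 8's list, so slot 8 = 25.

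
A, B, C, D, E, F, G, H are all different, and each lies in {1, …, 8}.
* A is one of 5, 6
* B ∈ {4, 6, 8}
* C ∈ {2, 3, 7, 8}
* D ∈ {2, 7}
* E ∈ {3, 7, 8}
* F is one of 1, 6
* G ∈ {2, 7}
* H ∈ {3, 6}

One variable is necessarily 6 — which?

The 8 variables draw from only 8 values {1, 2, 3, 4, 5, 6, 7, 8}, so each is used; only F can be 1, hence F = 1.
The 7 still-open variables together cover exactly {2, 3, 4, 5, 6, 7, 8} — 7 values for 7 variables — and 4 appears only in B's list, so B = 4.
The 6 still-open variables together cover exactly {2, 3, 5, 6, 7, 8} — 6 values for 6 variables — and 5 appears only in A's list, so A = 5.
Among the 5 still-open variables, 6 fits only H (and all 5 values in {2, 3, 6, 7, 8} must be used), so H = 6.

H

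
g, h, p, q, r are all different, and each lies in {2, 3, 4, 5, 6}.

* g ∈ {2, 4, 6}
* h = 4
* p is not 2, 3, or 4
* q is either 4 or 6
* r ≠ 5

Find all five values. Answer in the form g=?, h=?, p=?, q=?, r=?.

g=2, h=4, p=5, q=6, r=3

h must be 4 (only option left). Eliminate 4 elsewhere: g, q, r.
q must be 6 (only option left). Eliminate 6 elsewhere: g, p, r.
g has just one choice, so g = 2. Strike 2 from r.
p has just one choice, so p = 5.
That leaves r = 3.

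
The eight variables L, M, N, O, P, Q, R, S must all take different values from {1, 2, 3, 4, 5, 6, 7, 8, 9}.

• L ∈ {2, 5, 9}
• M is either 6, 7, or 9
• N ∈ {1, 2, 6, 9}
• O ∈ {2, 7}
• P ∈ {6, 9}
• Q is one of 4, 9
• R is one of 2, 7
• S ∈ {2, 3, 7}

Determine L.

5

Among the 8 variables, 1 fits only N (and all 8 values in {1, 2, 3, 4, 5, 6, 7, 9} must be used), so N = 1.
The 7 still-open variables draw from only 7 values {2, 3, 4, 5, 6, 7, 9}, so each is used; only S can be 3, hence S = 3.
Among the 6 still-open variables, 4 fits only Q (and all 6 values in {2, 4, 5, 6, 7, 9} must be used), so Q = 4.
Among the 5 still-open variables, 5 fits only L (and all 5 values in {2, 5, 6, 7, 9} must be used), so L = 5.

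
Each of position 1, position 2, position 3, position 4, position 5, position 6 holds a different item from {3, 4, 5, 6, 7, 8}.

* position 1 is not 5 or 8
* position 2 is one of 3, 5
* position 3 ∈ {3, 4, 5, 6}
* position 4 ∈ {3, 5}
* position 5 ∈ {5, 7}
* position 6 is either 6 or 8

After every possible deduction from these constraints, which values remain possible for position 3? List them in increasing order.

4, 6

The 6 variables draw from only 6 values {3, 4, 5, 6, 7, 8}, so each is used; only position 6 can be 8, hence position 6 = 8.
The 2 variables position 2 and position 4 are confined to {3, 5}, which locks those values in; drop them from position 1, position 3, position 5.
position 5's domain is down to {7}, so position 5 = 7. Strike 7 from position 1.
No further eliminations apply; position 3 can still be any of 4, 6.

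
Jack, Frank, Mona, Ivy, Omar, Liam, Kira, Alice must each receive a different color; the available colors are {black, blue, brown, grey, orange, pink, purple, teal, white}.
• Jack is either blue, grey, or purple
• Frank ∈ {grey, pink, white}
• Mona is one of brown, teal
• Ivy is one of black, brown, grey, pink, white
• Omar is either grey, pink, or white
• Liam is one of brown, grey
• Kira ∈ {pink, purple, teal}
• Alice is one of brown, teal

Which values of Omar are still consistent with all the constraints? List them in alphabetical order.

The 8 variables together cover exactly {black, blue, brown, grey, pink, purple, teal, white} — 8 values for 8 variables — and black appears only in Ivy's list, so Ivy = black.
The 7 still-open variables draw from only 7 values {blue, brown, grey, pink, purple, teal, white}, so each is used; only Jack can be blue, hence Jack = blue.
The 6 still-open variables draw from only 6 values {brown, grey, pink, purple, teal, white}, so each is used; only Kira can be purple, hence Kira = purple.
Mona and Alice between them cover only {brown, teal} — a naked pair. Remove those values from Liam.
That leaves Liam = grey. Remove grey from Frank, Omar.
No further eliminations apply; Omar can still be any of pink, white.

pink, white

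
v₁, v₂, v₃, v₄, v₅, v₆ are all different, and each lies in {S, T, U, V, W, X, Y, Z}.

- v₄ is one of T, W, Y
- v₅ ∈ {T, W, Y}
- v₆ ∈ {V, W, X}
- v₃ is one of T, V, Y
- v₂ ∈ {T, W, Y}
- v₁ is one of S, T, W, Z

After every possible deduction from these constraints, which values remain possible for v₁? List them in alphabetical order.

v₂, v₄, v₅ share exactly the 3 values {T, W, Y}; by pigeonhole those values go to them, so strike T, W, Y from v₁, v₃, v₆.
v₃ must be V (only option left). Strike V from v₆.
v₆ has just one choice, so v₆ = X.
No further eliminations apply; v₁ can still be any of S, Z.

S, Z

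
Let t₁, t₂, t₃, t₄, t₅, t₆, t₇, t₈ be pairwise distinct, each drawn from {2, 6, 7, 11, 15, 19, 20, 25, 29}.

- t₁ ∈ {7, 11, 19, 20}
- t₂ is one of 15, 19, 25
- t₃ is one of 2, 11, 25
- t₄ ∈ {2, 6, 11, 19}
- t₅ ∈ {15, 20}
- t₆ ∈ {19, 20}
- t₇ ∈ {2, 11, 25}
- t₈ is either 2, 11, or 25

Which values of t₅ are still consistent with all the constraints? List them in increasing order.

The 8 variables together cover exactly {2, 6, 7, 11, 15, 19, 20, 25} — 8 values for 8 variables — and 6 appears only in t₄'s list, so t₄ = 6.
Among the 7 still-open variables, 7 fits only t₁ (and all 7 values in {2, 7, 11, 15, 19, 20, 25} must be used), so t₁ = 7.
t₃, t₇, t₈ between them cover only {2, 11, 25} — a naked triple. Remove those values from t₂.
No further eliminations apply; t₅ can still be any of 15, 20.

15, 20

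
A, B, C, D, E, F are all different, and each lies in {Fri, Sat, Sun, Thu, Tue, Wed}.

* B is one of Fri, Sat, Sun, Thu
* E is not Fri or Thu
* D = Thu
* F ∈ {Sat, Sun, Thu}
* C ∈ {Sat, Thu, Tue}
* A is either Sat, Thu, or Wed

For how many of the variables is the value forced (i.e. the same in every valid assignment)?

D has just one choice, so D = Thu. Eliminate Thu elsewhere: A, B, C, F.
Among the 5 still-open variables, Fri fits only B (and all 5 values in {Fri, Sat, Sun, Tue, Wed} must be used), so B = Fri.
Determined: B=Fri, D=Thu. The other variables each still have more than one consistent value. That makes 2.

2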